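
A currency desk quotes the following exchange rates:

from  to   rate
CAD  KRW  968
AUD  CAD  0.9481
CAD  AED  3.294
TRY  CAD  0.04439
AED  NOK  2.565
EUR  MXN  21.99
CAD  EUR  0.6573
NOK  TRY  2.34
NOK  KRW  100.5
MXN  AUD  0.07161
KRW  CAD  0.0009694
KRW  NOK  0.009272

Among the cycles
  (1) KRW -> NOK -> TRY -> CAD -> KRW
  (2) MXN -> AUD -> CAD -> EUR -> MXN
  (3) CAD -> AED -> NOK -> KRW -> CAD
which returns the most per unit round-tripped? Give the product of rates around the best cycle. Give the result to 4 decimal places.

(1) 0.009272 × 2.34 × 0.04439 × 968 = 0.93229
(2) 0.07161 × 0.9481 × 0.6573 × 21.99 = 0.98133
(3) 3.294 × 2.565 × 100.5 × 0.0009694 = 0.82315
Highest is cycle (2) at 0.9813 (≤1, no arbitrage).

0.9813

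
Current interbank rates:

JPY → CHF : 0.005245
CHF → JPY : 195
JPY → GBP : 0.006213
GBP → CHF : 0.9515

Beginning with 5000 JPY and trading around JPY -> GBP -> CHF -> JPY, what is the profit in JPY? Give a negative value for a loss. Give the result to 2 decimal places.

5000 JPY × 0.006213 = 31.065 GBP
31.065 GBP × 0.9515 = 29.5583475 CHF
29.5583475 CHF × 195 = 5763.8777625 JPY
Net change: 5763.8777625 − 5000 = 763.8777625 JPY

763.88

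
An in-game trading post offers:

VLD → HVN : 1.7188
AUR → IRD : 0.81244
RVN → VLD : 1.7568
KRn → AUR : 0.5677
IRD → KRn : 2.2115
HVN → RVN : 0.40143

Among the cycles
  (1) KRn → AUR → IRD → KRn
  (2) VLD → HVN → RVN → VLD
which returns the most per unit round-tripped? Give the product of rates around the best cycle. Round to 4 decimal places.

1.2122

(1) 0.5677 × 0.81244 × 2.2115 = 1.01999
(2) 1.7188 × 0.40143 × 1.7568 = 1.21215
Highest is cycle (2) at 1.2122 (>1, arbitrage).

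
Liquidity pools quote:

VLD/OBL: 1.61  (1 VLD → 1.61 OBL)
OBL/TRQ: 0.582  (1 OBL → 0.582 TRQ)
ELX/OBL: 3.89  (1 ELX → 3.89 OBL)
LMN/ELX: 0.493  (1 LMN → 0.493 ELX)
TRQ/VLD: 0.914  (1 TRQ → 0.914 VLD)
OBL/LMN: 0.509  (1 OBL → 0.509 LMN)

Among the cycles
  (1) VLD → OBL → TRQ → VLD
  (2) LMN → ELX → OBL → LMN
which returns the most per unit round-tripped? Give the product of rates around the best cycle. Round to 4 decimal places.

(1) 1.61 × 0.582 × 0.914 = 0.85644
(2) 0.493 × 3.89 × 0.509 = 0.97614
Highest is cycle (2) at 0.9761 (≤1, no arbitrage).

0.9761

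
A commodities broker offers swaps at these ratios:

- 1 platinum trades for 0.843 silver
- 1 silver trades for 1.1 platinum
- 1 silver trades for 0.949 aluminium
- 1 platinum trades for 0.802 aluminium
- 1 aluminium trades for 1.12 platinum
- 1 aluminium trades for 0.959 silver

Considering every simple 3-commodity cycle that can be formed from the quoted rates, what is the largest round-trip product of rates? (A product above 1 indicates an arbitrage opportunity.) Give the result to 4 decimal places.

0.8960

silver→aluminium→platinum→silver: 0.949 × 1.12 × 0.843 = 0.89601
silver→platinum→aluminium→silver: 1.1 × 0.802 × 0.959 = 0.84603
Maximum is silver→aluminium→platinum→silver at 0.8960; no arbitrage — every cycle loses value.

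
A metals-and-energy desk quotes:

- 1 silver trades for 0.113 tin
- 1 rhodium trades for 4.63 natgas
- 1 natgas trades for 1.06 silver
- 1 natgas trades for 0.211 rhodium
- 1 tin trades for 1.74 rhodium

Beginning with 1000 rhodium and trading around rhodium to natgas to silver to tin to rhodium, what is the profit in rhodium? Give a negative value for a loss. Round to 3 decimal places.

1000 rhodium × 4.63 = 4630 natgas
4630 natgas × 1.06 = 4907.8 silver
4907.8 silver × 0.113 = 554.5814 tin
554.5814 tin × 1.74 = 964.971636 rhodium
Net change: 964.971636 − 1000 = -35.028364 rhodium

-35.028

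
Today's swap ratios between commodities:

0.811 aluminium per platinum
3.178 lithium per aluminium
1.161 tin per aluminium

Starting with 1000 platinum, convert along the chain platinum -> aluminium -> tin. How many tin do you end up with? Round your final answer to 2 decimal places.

1000 platinum × 0.811 = 811 aluminium
811 aluminium × 1.161 = 941.571 tin

941.57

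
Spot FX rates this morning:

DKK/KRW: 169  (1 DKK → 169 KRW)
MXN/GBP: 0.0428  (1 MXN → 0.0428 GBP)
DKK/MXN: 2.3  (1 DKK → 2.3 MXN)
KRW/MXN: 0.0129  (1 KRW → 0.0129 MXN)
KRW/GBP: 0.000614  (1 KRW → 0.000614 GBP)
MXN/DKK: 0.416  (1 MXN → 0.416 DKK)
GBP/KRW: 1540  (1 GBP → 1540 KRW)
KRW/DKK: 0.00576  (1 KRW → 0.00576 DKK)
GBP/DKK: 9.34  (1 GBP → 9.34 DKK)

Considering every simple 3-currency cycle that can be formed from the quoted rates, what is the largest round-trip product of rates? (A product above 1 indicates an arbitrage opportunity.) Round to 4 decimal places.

GBP→DKK→KRW→GBP: 9.34 × 169 × 0.000614 = 0.96917
GBP→DKK→MXN→GBP: 9.34 × 2.3 × 0.0428 = 0.91943
MXN→DKK→KRW→MXN: 0.416 × 169 × 0.0129 = 0.90692
GBP→KRW→MXN→GBP: 1540 × 0.0129 × 0.0428 = 0.85026
Maximum is GBP→DKK→KRW→GBP at 0.9692; no arbitrage — every cycle loses value.

0.9692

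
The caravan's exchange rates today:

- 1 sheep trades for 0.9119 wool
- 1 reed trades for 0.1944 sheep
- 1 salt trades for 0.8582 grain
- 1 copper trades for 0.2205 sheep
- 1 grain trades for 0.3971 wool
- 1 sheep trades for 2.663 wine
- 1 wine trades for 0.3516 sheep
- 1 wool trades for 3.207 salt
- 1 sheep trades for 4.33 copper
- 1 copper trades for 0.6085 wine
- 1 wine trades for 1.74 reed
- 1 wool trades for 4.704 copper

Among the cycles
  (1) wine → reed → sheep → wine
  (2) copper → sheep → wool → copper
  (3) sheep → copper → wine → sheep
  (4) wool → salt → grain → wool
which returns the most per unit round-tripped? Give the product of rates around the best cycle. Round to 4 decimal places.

(1) 1.74 × 0.1944 × 2.663 = 0.90078
(2) 0.2205 × 0.9119 × 4.704 = 0.94585
(3) 4.33 × 0.6085 × 0.3516 = 0.92640
(4) 3.207 × 0.8582 × 0.3971 = 1.09292
Highest is cycle (4) at 1.0929 (>1, arbitrage).

1.0929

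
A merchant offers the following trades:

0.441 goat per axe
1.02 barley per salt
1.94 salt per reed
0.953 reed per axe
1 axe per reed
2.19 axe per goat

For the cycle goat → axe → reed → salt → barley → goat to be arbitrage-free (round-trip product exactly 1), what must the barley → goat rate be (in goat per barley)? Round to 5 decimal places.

Known legs of the cycle: 2.19 × 0.953 × 1.94 × 1.02 = 4.129894116
For no arbitrage the full-cycle product must be 1, so the missing rate is 1 / 4.129894116 ≈ 0.2421370.

0.24214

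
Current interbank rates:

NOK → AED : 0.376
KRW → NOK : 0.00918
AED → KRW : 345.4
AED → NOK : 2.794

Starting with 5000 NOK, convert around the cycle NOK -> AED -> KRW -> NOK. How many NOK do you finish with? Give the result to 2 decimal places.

5000 NOK × 0.376 = 1880 AED
1880 AED × 345.4 = 649352 KRW
649352 KRW × 0.00918 = 5961.05136 NOK

5961.05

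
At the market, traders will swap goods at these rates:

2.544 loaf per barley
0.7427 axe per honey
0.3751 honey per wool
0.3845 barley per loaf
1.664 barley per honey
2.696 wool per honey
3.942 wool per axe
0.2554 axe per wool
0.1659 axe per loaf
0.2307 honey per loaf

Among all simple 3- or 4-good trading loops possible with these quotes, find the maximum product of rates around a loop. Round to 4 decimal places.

wool→honey→axe→wool: 0.3751 × 0.7427 × 3.942 = 1.09819
loaf→honey→barley→loaf: 0.2307 × 1.664 × 2.544 = 0.97660
Maximum is wool→honey→axe→wool at 1.0982; arbitrage exists.

1.0982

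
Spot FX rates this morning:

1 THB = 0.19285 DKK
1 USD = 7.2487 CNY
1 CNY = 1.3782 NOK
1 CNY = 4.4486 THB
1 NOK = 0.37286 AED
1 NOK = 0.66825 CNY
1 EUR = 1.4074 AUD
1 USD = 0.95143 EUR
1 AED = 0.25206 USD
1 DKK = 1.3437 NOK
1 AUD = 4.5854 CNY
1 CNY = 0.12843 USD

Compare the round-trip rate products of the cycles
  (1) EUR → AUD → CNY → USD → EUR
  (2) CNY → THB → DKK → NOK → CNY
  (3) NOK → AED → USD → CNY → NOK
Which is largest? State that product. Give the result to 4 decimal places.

0.9389

(1) 1.4074 × 4.5854 × 0.12843 × 0.95143 = 0.78857
(2) 4.4486 × 0.19285 × 1.3437 × 0.66825 = 0.77034
(3) 0.37286 × 0.25206 × 7.2487 × 1.3782 = 0.93891
Highest is cycle (3) at 0.9389 (≤1, no arbitrage).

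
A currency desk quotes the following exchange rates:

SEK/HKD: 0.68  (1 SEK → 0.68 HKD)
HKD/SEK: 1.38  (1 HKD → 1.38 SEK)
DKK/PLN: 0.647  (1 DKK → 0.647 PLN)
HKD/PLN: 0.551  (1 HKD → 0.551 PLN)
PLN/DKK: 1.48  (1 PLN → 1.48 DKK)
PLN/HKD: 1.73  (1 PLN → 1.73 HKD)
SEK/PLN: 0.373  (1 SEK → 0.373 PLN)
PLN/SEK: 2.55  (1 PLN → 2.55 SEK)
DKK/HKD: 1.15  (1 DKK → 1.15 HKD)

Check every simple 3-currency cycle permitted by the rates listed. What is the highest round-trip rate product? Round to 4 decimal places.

SEK→HKD→PLN→SEK: 0.68 × 0.551 × 2.55 = 0.95543
DKK→HKD→PLN→DKK: 1.15 × 0.551 × 1.48 = 0.93780
SEK→PLN→HKD→SEK: 0.373 × 1.73 × 1.38 = 0.89050
Maximum is SEK→HKD→PLN→SEK at 0.9554; no arbitrage — every cycle loses value.

0.9554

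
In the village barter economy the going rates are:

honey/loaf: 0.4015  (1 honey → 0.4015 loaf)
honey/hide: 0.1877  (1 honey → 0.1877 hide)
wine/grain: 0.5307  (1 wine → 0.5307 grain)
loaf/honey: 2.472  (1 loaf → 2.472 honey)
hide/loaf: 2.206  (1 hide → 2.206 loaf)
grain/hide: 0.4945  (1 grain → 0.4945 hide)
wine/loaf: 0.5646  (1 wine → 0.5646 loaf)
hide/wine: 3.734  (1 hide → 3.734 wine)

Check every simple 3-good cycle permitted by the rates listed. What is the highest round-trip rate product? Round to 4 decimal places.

1.0236

hide→loaf→honey→hide: 2.206 × 2.472 × 0.1877 = 1.02357
hide→wine→grain→hide: 3.734 × 0.5307 × 0.4945 = 0.97992
Maximum is hide→loaf→honey→hide at 1.0236; arbitrage exists.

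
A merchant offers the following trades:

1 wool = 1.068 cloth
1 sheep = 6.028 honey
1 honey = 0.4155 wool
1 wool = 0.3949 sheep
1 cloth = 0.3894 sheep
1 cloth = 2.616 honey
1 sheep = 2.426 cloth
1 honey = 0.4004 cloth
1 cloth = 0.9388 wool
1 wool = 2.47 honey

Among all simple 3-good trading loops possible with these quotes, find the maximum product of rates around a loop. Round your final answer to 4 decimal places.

1.1609

honey→wool→cloth→honey: 0.4155 × 1.068 × 2.616 = 1.16086
sheep→honey→wool→sheep: 6.028 × 0.4155 × 0.3949 = 0.98908
sheep→honey→cloth→sheep: 6.028 × 0.4004 × 0.3894 = 0.93986
honey→cloth→wool→honey: 0.4004 × 0.9388 × 2.47 = 0.92846
sheep→cloth→wool→sheep: 2.426 × 0.9388 × 0.3949 = 0.89940
Maximum is honey→wool→cloth→honey at 1.1609; arbitrage exists.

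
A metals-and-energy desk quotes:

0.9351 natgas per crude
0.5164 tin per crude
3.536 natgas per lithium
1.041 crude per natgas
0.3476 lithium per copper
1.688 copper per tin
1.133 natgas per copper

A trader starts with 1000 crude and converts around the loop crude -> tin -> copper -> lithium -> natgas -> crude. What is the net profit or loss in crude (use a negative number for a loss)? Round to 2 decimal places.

115.32

1000 crude × 0.5164 = 516.4 tin
516.4 tin × 1.688 = 871.6832 copper
871.6832 copper × 0.3476 = 302.99708032 lithium
302.99708032 lithium × 3.536 = 1071.39767601152 natgas
1071.39767601152 natgas × 1.041 = 1115.32498072799232 crude
Net change: 1115.32498072799232 − 1000 = 115.32498072799232 crude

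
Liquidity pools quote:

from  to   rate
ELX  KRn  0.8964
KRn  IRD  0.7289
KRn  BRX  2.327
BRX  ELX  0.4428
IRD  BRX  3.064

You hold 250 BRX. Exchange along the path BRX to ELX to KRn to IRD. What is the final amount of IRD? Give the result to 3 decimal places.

250 BRX × 0.4428 = 110.7 ELX
110.7 ELX × 0.8964 = 99.23148 KRn
99.23148 KRn × 0.7289 = 72.329825772 IRD

72.330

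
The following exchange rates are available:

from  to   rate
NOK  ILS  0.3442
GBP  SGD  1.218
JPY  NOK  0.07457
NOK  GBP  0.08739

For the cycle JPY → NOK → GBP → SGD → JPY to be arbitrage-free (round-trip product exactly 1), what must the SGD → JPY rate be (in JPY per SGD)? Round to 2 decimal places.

Known legs of the cycle: 0.07457 × 0.08739 × 1.218 = 0.0079373068614
For no arbitrage the full-cycle product must be 1, so the missing rate is 1 / 0.0079373068614 ≈ 125.9873.

125.99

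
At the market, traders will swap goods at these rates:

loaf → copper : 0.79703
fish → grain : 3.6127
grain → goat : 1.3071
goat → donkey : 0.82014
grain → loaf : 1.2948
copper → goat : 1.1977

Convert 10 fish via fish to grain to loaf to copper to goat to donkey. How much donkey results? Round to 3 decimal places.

36.622

10 fish × 3.6127 = 36.127 grain
36.127 grain × 1.2948 = 46.7772396 loaf
46.7772396 loaf × 0.79703 = 37.282863278388 copper
37.282863278388 copper × 1.1977 = 44.6536853485253076 goat
44.6536853485253076 goat × 0.82014 = 36.622273501739545775064 donkey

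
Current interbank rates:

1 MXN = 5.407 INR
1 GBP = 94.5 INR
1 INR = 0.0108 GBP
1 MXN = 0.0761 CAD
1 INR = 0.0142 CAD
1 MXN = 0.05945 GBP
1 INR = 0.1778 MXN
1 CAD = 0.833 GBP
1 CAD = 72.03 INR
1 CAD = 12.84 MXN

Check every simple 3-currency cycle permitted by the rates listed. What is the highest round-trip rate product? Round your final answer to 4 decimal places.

INR→CAD→GBP→INR: 0.0142 × 0.833 × 94.5 = 1.11780
INR→MXN→GBP→INR: 0.1778 × 0.05945 × 94.5 = 0.99888
INR→CAD→MXN→INR: 0.0142 × 12.84 × 5.407 = 0.98585
INR→MXN→CAD→INR: 0.1778 × 0.0761 × 72.03 = 0.97461
Maximum is INR→CAD→GBP→INR at 1.1178; arbitrage exists.

1.1178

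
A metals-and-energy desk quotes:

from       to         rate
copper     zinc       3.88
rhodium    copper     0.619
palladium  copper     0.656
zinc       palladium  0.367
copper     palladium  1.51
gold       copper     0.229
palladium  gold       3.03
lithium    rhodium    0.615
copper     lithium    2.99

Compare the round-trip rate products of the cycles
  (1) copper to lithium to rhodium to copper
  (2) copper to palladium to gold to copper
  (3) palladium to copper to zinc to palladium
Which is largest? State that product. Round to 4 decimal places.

(1) 2.99 × 0.615 × 0.619 = 1.13825
(2) 1.51 × 3.03 × 0.229 = 1.04774
(3) 0.656 × 3.88 × 0.367 = 0.93412
Highest is cycle (1) at 1.1382 (>1, arbitrage).

1.1382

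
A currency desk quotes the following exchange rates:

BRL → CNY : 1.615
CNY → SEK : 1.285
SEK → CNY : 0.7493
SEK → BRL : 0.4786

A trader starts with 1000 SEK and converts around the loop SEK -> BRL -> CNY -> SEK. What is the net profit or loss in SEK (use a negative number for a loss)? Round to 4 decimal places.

1000 SEK × 0.4786 = 478.6 BRL
478.6 BRL × 1.615 = 772.939 CNY
772.939 CNY × 1.285 = 993.226615 SEK
Net change: 993.226615 − 1000 = -6.773385 SEK

-6.7734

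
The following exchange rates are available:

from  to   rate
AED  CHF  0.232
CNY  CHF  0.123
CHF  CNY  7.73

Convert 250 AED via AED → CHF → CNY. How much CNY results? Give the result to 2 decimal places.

250 AED × 0.232 = 58 CHF
58 CHF × 7.73 = 448.34 CNY

448.34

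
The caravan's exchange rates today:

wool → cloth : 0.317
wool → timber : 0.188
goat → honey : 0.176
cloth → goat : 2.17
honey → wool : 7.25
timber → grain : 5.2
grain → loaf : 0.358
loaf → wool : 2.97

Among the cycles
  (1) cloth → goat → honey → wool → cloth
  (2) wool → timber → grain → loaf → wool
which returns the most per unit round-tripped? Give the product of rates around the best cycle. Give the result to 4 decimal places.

1.0394

(1) 2.17 × 0.176 × 7.25 × 0.317 = 0.87775
(2) 0.188 × 5.2 × 0.358 × 2.97 = 1.03944
Highest is cycle (2) at 1.0394 (>1, arbitrage).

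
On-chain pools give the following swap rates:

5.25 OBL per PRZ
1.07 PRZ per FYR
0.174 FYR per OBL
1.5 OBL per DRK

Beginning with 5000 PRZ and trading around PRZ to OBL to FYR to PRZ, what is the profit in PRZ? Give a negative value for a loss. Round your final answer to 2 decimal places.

-112.78

5000 PRZ × 5.25 = 26250 OBL
26250 OBL × 0.174 = 4567.5 FYR
4567.5 FYR × 1.07 = 4887.225 PRZ
Net change: 4887.225 − 5000 = -112.775 PRZ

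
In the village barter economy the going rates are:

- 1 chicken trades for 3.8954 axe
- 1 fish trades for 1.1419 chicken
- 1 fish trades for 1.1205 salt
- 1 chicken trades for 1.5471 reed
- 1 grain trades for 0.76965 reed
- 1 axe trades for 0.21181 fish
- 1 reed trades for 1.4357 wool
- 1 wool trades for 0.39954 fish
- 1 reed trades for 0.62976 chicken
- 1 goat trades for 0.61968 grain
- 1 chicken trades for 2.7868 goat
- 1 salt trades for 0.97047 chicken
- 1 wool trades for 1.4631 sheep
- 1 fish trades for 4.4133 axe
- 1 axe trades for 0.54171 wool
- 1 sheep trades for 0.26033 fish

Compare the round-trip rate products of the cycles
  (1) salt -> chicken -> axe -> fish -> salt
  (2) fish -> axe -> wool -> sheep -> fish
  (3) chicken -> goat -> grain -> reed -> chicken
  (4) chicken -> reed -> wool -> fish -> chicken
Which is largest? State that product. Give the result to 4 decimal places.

1.0134

(1) 0.97047 × 3.8954 × 0.21181 × 1.1205 = 0.89721
(2) 4.4133 × 0.54171 × 1.4631 × 0.26033 = 0.91060
(3) 2.7868 × 0.61968 × 0.76965 × 0.62976 = 0.83703
(4) 1.5471 × 1.4357 × 0.39954 × 1.1419 = 1.01338
Highest is cycle (4) at 1.0134 (>1, arbitrage).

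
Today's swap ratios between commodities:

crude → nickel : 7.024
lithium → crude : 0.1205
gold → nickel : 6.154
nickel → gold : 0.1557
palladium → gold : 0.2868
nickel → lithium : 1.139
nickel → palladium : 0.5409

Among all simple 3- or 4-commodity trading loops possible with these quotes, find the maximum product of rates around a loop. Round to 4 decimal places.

nickel→lithium→crude→nickel: 1.139 × 0.1205 × 7.024 = 0.96404
nickel→palladium→gold→nickel: 0.5409 × 0.2868 × 6.154 = 0.95467
Maximum is nickel→lithium→crude→nickel at 0.9640; no arbitrage — every cycle loses value.

0.9640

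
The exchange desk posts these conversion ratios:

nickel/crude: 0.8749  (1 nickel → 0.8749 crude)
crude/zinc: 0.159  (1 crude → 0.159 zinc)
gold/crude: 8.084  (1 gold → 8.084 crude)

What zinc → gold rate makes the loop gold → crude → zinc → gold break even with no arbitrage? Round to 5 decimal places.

Known legs of the cycle: 8.084 × 0.159 = 1.285356
For no arbitrage the full-cycle product must be 1, so the missing rate is 1 / 1.285356 ≈ 0.7779946.

0.77799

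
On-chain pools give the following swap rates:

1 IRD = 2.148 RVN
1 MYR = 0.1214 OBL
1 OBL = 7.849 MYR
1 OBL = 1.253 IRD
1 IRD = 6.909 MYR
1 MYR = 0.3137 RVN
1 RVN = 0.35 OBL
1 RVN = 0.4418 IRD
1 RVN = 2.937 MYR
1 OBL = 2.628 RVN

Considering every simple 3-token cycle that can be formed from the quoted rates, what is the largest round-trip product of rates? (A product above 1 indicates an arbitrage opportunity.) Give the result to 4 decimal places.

OBL→IRD→MYR→OBL: 1.253 × 6.909 × 0.1214 = 1.05096
IRD→MYR→RVN→IRD: 6.909 × 0.3137 × 0.4418 = 0.95754
OBL→IRD→RVN→OBL: 1.253 × 2.148 × 0.35 = 0.94201
OBL→RVN→MYR→OBL: 2.628 × 2.937 × 0.1214 = 0.93702
OBL→MYR→RVN→OBL: 7.849 × 0.3137 × 0.35 = 0.86178
Maximum is OBL→IRD→MYR→OBL at 1.0510; arbitrage exists.

1.0510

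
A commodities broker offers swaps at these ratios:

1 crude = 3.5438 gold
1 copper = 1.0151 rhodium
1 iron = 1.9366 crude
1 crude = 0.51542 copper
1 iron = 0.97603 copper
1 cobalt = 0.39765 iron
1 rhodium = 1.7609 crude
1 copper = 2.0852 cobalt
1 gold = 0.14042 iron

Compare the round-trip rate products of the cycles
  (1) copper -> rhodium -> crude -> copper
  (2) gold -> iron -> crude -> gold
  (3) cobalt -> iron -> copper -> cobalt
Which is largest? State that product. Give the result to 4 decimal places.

(1) 1.0151 × 1.7609 × 0.51542 = 0.92131
(2) 0.14042 × 1.9366 × 3.5438 = 0.96369
(3) 0.39765 × 0.97603 × 2.0852 = 0.80930
Highest is cycle (2) at 0.9637 (≤1, no arbitrage).

0.9637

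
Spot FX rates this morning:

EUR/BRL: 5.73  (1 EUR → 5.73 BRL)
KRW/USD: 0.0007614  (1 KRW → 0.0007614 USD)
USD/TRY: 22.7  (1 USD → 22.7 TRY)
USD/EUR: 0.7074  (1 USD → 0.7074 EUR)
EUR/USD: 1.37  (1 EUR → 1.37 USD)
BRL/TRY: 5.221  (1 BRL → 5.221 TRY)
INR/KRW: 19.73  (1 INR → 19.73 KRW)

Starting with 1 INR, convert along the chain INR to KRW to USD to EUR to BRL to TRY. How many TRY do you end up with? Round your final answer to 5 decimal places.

1 INR × 19.73 = 19.73 KRW
19.73 KRW × 0.0007614 = 0.015022422 USD
0.015022422 USD × 0.7074 = 0.0106268613228 EUR
0.0106268613228 EUR × 5.73 = 0.060891915379644 BRL
0.060891915379644 BRL × 5.221 = 0.317916690197121324 TRY

0.31792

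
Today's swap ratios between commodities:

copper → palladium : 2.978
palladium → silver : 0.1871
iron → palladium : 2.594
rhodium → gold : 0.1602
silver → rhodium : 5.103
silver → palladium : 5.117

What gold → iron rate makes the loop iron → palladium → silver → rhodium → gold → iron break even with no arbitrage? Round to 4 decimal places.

Known legs of the cycle: 2.594 × 0.1871 × 5.103 × 0.1602 = 0.39676361570244
For no arbitrage the full-cycle product must be 1, so the missing rate is 1 / 0.39676361570244 ≈ 2.520392.

2.5204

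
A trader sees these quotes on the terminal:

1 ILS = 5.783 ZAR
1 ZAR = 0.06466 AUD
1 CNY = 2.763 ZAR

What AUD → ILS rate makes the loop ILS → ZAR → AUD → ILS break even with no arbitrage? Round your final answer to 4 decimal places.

2.6743

Known legs of the cycle: 5.783 × 0.06466 = 0.37392878
For no arbitrage the full-cycle product must be 1, so the missing rate is 1 / 0.37392878 ≈ 2.674306.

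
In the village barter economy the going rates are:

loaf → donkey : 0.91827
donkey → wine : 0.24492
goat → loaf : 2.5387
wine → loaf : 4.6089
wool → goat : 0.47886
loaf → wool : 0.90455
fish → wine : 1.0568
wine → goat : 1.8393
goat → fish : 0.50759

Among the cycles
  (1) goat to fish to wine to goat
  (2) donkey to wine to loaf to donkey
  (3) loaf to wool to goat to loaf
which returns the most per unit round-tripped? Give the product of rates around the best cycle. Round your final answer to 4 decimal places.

1.0996

(1) 0.50759 × 1.0568 × 1.8393 = 0.98664
(2) 0.24492 × 4.6089 × 0.91827 = 1.03655
(3) 0.90455 × 0.47886 × 2.5387 = 1.09965
Highest is cycle (3) at 1.0996 (>1, arbitrage).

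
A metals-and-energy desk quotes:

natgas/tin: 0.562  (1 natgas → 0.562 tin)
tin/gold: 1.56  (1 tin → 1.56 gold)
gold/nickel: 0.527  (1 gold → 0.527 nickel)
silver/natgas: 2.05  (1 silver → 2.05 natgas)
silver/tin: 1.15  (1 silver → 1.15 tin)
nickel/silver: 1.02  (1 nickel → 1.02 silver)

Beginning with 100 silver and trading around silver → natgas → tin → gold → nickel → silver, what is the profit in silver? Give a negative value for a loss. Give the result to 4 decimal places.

-3.3892

100 silver × 2.05 = 205 natgas
205 natgas × 0.562 = 115.21 tin
115.21 tin × 1.56 = 179.7276 gold
179.7276 gold × 0.527 = 94.7164452 nickel
94.7164452 nickel × 1.02 = 96.610774104 silver
Net change: 96.610774104 − 100 = -3.389225896 silver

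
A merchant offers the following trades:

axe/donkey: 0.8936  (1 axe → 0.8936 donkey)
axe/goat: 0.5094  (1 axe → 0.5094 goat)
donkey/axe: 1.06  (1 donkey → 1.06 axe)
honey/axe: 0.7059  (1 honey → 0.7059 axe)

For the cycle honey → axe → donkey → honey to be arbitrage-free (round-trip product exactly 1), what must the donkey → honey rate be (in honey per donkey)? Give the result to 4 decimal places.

1.5853

Known legs of the cycle: 0.7059 × 0.8936 = 0.63079224
For no arbitrage the full-cycle product must be 1, so the missing rate is 1 / 0.63079224 ≈ 1.585308.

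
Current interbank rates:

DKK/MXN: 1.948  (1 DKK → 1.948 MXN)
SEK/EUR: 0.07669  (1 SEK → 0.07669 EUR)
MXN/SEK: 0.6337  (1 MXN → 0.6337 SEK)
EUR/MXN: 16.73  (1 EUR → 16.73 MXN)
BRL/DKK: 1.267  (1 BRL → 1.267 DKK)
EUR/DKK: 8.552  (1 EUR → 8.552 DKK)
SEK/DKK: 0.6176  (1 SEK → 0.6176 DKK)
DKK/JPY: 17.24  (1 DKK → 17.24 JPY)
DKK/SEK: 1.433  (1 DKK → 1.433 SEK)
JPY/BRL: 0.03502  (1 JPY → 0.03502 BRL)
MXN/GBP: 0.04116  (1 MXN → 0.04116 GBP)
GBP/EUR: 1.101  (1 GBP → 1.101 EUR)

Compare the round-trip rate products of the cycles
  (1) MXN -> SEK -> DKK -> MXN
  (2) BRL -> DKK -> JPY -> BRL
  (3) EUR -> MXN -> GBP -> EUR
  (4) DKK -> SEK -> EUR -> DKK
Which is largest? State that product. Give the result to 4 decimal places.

(1) 0.6337 × 0.6176 × 1.948 = 0.76239
(2) 1.267 × 17.24 × 0.03502 = 0.76494
(3) 16.73 × 0.04116 × 1.101 = 0.75816
(4) 1.433 × 0.07669 × 8.552 = 0.93984
Highest is cycle (4) at 0.9398 (≤1, no arbitrage).

0.9398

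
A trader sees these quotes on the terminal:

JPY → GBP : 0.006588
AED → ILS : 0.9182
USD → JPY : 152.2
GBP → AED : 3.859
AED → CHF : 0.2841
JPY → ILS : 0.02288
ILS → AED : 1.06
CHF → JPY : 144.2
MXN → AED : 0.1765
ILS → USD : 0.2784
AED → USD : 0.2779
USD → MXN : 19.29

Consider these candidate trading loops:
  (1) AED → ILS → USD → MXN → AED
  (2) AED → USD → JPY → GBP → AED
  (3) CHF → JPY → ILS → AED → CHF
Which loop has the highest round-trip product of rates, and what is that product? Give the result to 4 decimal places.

(1) 0.9182 × 0.2784 × 19.29 × 0.1765 = 0.87033
(2) 0.2779 × 152.2 × 0.006588 × 3.859 = 1.07530
(3) 144.2 × 0.02288 × 1.06 × 0.2841 = 0.99357
Highest is cycle (2) at 1.0753 (>1, arbitrage).

1.0753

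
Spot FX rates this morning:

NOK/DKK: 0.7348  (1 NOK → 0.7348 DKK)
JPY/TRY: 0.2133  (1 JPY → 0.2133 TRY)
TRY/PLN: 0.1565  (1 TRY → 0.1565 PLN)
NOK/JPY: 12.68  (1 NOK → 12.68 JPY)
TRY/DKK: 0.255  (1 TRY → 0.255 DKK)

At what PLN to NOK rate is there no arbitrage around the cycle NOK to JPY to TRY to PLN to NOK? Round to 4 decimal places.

2.3625

Known legs of the cycle: 12.68 × 0.2133 × 0.1565 = 0.423276786
For no arbitrage the full-cycle product must be 1, so the missing rate is 1 / 0.423276786 ≈ 2.362520.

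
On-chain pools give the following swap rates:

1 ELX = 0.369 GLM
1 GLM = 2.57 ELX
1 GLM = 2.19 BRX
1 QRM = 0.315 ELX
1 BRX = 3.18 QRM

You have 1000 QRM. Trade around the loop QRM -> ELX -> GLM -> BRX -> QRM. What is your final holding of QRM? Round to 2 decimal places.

1000 QRM × 0.315 = 315 ELX
315 ELX × 0.369 = 116.235 GLM
116.235 GLM × 2.19 = 254.55465 BRX
254.55465 BRX × 3.18 = 809.483787 QRM

809.48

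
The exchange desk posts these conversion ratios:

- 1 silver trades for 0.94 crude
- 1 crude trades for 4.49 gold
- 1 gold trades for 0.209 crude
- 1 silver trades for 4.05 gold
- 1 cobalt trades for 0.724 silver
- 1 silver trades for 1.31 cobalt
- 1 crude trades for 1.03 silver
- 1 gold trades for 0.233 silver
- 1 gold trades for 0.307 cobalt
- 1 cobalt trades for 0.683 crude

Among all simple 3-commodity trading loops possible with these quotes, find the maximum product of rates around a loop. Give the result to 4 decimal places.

silver→crude→gold→silver: 0.94 × 4.49 × 0.233 = 0.98340
cobalt→crude→gold→cobalt: 0.683 × 4.49 × 0.307 = 0.94147
cobalt→crude→silver→cobalt: 0.683 × 1.03 × 1.31 = 0.92157
cobalt→silver→gold→cobalt: 0.724 × 4.05 × 0.307 = 0.90019
silver→gold→crude→silver: 4.05 × 0.209 × 1.03 = 0.87184
Maximum is silver→crude→gold→silver at 0.9834; no arbitrage — every cycle loses value.

0.9834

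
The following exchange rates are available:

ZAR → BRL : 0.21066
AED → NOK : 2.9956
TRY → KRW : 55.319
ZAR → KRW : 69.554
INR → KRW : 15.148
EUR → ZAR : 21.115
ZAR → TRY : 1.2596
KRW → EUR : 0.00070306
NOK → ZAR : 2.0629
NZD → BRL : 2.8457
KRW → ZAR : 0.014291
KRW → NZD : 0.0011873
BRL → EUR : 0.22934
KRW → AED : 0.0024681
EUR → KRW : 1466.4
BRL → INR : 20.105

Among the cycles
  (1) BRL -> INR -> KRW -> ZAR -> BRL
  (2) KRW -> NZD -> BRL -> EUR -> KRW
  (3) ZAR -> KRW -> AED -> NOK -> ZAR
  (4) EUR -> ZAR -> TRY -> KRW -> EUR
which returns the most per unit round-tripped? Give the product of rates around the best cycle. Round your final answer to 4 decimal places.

(1) 20.105 × 15.148 × 0.014291 × 0.21066 = 0.91686
(2) 0.0011873 × 2.8457 × 0.22934 × 1466.4 = 1.13627
(3) 69.554 × 0.0024681 × 2.9956 × 2.0629 = 1.06083
(4) 21.115 × 1.2596 × 55.319 × 0.00070306 = 1.03440
Highest is cycle (2) at 1.1363 (>1, arbitrage).

1.1363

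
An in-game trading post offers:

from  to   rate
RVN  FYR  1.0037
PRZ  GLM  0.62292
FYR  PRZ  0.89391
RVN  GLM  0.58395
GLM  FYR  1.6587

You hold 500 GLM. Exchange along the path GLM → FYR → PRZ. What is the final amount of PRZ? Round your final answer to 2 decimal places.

741.36

500 GLM × 1.6587 = 829.35 FYR
829.35 FYR × 0.89391 = 741.3642585 PRZ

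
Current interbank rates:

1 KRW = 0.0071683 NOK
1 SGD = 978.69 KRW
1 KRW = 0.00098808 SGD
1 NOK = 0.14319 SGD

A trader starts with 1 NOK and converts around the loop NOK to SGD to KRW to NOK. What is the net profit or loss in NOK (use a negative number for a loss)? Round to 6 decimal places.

0.004556

1 NOK × 0.14319 = 0.14319 SGD
0.14319 SGD × 978.69 = 140.1386211 KRW
140.1386211 KRW × 0.0071683 = 1.00455567763113 NOK
Net change: 1.00455567763113 − 1 = 0.00455567763113 NOK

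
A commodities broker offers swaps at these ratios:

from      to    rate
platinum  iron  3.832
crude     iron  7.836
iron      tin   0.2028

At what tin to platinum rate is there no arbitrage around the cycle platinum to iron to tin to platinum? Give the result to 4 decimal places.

1.2868

Known legs of the cycle: 3.832 × 0.2028 = 0.7771296
For no arbitrage the full-cycle product must be 1, so the missing rate is 1 / 0.7771296 ≈ 1.286787.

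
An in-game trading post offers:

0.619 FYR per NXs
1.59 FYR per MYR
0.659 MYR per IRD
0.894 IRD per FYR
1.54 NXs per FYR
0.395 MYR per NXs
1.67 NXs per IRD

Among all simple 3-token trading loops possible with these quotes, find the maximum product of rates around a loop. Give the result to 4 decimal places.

NXs→MYR→FYR→NXs: 0.395 × 1.59 × 1.54 = 0.96720
IRD→MYR→FYR→IRD: 0.659 × 1.59 × 0.894 = 0.93674
IRD→NXs→FYR→IRD: 1.67 × 0.619 × 0.894 = 0.92415
Maximum is NXs→MYR→FYR→NXs at 0.9672; no arbitrage — every cycle loses value.

0.9672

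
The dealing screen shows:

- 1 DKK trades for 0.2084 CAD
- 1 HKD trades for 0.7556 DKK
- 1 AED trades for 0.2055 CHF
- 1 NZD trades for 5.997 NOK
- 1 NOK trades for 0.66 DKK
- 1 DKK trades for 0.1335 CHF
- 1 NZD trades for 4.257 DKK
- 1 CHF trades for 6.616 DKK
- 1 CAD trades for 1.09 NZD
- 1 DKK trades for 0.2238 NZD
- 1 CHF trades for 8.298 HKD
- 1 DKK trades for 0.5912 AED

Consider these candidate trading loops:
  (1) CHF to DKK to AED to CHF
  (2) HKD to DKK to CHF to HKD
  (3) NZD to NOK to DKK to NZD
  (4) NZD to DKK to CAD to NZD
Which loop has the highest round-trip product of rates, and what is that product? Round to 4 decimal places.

(1) 6.616 × 0.5912 × 0.2055 = 0.80379
(2) 0.7556 × 0.1335 × 8.298 = 0.83704
(3) 5.997 × 0.66 × 0.2238 = 0.88580
(4) 4.257 × 0.2084 × 1.09 = 0.96700
Highest is cycle (4) at 0.9670 (≤1, no arbitrage).

0.9670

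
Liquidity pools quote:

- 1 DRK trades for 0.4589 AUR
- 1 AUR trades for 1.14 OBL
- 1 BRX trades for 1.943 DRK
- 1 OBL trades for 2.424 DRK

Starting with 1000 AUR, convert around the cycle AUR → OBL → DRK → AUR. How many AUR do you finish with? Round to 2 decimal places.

1000 AUR × 1.14 = 1140 OBL
1140 OBL × 2.424 = 2763.36 DRK
2763.36 DRK × 0.4589 = 1268.105904 AUR

1268.11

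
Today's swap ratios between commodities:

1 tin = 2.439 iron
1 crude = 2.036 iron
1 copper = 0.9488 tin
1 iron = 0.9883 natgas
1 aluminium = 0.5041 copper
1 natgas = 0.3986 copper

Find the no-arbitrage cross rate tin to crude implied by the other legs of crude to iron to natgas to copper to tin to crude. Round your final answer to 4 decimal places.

1.3141

Known legs of the cycle: 2.036 × 0.9883 × 0.3986 × 0.9488 = 0.760989280832384
For no arbitrage the full-cycle product must be 1, so the missing rate is 1 / 0.760989280832384 ≈ 1.314079.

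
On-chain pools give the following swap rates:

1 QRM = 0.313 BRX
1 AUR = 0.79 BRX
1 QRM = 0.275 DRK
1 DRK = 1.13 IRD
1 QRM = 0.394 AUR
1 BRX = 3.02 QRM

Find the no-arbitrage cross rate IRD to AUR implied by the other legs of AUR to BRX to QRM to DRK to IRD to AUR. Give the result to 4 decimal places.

Known legs of the cycle: 0.79 × 3.02 × 0.275 × 1.13 = 0.74138735
For no arbitrage the full-cycle product must be 1, so the missing rate is 1 / 0.74138735 ≈ 1.348823.

1.3488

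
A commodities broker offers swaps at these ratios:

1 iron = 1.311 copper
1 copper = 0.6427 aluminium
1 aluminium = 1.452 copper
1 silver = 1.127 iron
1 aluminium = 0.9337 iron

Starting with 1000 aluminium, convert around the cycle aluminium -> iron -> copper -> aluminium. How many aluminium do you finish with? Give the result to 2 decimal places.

786.72

1000 aluminium × 0.9337 = 933.7 iron
933.7 iron × 1.311 = 1224.0807 copper
1224.0807 copper × 0.6427 = 786.71666589 aluminium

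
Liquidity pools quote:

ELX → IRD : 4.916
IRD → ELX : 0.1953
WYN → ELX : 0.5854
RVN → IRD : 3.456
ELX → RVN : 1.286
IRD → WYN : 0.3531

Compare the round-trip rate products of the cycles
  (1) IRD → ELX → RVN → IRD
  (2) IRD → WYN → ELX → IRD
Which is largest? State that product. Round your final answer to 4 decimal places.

(1) 0.1953 × 1.286 × 3.456 = 0.86799
(2) 0.3531 × 0.5854 × 4.916 = 1.01616
Highest is cycle (2) at 1.0162 (>1, arbitrage).

1.0162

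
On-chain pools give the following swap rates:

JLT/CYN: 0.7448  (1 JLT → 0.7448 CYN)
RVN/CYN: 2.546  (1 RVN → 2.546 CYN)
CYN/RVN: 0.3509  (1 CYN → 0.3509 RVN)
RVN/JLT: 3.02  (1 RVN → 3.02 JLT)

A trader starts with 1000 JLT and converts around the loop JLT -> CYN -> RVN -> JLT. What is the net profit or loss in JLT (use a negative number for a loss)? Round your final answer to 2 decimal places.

1000 JLT × 0.7448 = 744.8 CYN
744.8 CYN × 0.3509 = 261.35032 RVN
261.35032 RVN × 3.02 = 789.2779664 JLT
Net change: 789.2779664 − 1000 = -210.7220336 JLT

-210.72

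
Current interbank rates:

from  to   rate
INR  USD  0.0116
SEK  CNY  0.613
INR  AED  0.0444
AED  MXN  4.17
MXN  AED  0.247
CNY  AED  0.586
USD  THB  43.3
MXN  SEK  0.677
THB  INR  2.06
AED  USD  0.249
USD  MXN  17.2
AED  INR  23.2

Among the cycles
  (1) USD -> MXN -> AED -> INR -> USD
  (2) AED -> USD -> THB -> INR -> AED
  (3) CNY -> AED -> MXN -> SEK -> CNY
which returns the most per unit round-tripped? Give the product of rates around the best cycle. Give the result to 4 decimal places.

(1) 17.2 × 0.247 × 23.2 × 0.0116 = 1.14333
(2) 0.249 × 43.3 × 2.06 × 0.0444 = 0.98614
(3) 0.586 × 4.17 × 0.677 × 0.613 = 1.01410
Highest is cycle (1) at 1.1433 (>1, arbitrage).

1.1433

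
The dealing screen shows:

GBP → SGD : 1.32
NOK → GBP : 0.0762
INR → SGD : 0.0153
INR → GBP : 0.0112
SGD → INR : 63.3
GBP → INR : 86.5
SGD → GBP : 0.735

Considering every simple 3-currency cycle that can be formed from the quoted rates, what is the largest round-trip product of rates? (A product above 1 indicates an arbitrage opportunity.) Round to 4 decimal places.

0.9727

SGD→GBP→INR→SGD: 0.735 × 86.5 × 0.0153 = 0.97274
SGD→INR→GBP→SGD: 63.3 × 0.0112 × 1.32 = 0.93583
Maximum is SGD→GBP→INR→SGD at 0.9727; no arbitrage — every cycle loses value.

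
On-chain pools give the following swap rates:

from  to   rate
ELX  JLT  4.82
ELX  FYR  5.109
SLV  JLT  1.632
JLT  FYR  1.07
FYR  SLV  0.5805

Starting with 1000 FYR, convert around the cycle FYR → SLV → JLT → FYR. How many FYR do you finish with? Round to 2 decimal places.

1000 FYR × 0.5805 = 580.5 SLV
580.5 SLV × 1.632 = 947.376 JLT
947.376 JLT × 1.07 = 1013.69232 FYR

1013.69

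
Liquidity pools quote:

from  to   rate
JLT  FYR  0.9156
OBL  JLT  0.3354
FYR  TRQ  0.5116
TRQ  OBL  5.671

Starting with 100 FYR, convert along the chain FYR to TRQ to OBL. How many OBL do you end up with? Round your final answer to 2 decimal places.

100 FYR × 0.5116 = 51.16 TRQ
51.16 TRQ × 5.671 = 290.12836 OBL

290.13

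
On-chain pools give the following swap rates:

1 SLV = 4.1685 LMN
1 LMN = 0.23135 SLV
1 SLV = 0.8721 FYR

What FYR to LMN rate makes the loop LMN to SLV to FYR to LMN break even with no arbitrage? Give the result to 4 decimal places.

4.9564

Known legs of the cycle: 0.23135 × 0.8721 = 0.201760335
For no arbitrage the full-cycle product must be 1, so the missing rate is 1 / 0.201760335 ≈ 4.956376.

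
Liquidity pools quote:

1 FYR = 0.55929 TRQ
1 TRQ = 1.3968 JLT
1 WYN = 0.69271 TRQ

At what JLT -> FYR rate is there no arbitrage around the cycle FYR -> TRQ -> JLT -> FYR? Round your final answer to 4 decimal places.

Known legs of the cycle: 0.55929 × 1.3968 = 0.781216272
For no arbitrage the full-cycle product must be 1, so the missing rate is 1 / 0.781216272 ≈ 1.280055.

1.2801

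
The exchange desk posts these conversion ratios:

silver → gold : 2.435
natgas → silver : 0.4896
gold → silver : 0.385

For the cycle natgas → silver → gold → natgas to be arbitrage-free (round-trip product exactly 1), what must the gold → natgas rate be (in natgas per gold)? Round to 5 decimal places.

Known legs of the cycle: 0.4896 × 2.435 = 1.192176
For no arbitrage the full-cycle product must be 1, so the missing rate is 1 / 1.192176 ≈ 0.8388023.

0.83880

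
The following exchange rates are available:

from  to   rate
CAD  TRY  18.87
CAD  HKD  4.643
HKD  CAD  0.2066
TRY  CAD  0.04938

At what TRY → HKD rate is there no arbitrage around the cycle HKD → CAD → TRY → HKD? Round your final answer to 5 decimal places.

Known legs of the cycle: 0.2066 × 18.87 = 3.898542
For no arbitrage the full-cycle product must be 1, so the missing rate is 1 / 3.898542 ≈ 0.2565062.

0.25651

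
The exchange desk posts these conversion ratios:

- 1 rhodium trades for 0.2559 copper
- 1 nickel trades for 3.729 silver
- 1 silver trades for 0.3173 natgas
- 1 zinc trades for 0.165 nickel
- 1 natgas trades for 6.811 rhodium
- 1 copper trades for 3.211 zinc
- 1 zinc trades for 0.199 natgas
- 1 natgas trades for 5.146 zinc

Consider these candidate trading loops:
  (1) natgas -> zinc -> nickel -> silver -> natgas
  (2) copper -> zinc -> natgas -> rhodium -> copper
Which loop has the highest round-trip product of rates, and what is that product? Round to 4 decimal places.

(1) 5.146 × 0.165 × 3.729 × 0.3173 = 1.00465
(2) 3.211 × 0.199 × 6.811 × 0.2559 = 1.11372
Highest is cycle (2) at 1.1137 (>1, arbitrage).

1.1137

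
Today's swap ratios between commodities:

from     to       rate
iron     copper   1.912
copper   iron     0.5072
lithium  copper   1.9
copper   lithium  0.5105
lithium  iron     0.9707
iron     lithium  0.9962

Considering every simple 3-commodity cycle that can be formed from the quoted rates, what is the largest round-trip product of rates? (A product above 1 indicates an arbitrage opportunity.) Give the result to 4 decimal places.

0.9600

copper→iron→lithium→copper: 0.5072 × 0.9962 × 1.9 = 0.96002
copper→lithium→iron→copper: 0.5105 × 0.9707 × 1.912 = 0.94748
Maximum is copper→iron→lithium→copper at 0.9600; no arbitrage — every cycle loses value.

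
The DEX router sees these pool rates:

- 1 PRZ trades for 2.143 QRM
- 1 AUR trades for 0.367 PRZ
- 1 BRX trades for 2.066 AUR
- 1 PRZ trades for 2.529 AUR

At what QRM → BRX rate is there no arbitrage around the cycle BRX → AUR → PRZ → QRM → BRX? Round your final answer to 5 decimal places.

0.61543

Known legs of the cycle: 2.066 × 0.367 × 2.143 = 1.624869746
For no arbitrage the full-cycle product must be 1, so the missing rate is 1 / 1.624869746 ≈ 0.6154339.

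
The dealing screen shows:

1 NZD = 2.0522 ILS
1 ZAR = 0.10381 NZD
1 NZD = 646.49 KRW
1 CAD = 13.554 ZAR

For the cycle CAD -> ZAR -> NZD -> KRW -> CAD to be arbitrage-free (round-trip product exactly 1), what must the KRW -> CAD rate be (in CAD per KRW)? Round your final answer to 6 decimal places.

Known legs of the cycle: 13.554 × 0.10381 × 646.49 = 909.6377680026
For no arbitrage the full-cycle product must be 1, so the missing rate is 1 / 909.6377680026 ≈ 0.00109934.

0.001099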